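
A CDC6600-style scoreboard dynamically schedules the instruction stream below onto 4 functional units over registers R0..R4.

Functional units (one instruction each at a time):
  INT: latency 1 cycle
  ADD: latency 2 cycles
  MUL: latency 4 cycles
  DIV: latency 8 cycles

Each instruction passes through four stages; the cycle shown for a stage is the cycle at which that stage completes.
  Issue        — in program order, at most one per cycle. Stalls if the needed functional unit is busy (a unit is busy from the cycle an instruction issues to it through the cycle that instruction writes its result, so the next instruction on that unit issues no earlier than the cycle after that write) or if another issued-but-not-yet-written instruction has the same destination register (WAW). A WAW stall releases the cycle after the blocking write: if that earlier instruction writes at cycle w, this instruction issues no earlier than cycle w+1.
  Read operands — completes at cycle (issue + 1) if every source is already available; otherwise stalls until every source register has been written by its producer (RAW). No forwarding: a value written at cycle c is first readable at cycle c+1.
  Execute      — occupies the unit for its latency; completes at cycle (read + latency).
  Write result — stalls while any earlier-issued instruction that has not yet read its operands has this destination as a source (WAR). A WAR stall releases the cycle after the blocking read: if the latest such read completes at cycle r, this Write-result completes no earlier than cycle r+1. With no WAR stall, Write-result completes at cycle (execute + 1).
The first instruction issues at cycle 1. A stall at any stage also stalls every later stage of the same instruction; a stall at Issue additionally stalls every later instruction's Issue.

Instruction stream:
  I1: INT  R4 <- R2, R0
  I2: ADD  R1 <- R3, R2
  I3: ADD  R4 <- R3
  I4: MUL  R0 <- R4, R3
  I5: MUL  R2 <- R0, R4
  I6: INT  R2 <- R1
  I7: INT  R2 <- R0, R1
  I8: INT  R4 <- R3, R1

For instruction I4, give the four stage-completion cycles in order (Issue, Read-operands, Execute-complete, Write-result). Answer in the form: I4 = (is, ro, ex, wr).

I4 = (8, 12, 16, 17)

  I1 | 1 | 2 | 3 | 4
  I2 | 2 | 3 | 5 | 6
  I3 | 7 | 8 | 10 | 11   struct: ADD busy until I2 writes@6
  I4 | 8 | 12 | 16 | 17   RAW R4: wait I3 write@11
  I5 | 18 | 19 | 23 | 24   struct: MUL busy until I4 writes@17
  I6 | 25 | 26 | 27 | 28   WAW R2: wait I5 write@24
  I7 | 29 | 30 | 31 | 32   struct: INT busy until I6 writes@28
  I8 | 33 | 34 | 35 | 36   struct: INT busy until I7 writes@32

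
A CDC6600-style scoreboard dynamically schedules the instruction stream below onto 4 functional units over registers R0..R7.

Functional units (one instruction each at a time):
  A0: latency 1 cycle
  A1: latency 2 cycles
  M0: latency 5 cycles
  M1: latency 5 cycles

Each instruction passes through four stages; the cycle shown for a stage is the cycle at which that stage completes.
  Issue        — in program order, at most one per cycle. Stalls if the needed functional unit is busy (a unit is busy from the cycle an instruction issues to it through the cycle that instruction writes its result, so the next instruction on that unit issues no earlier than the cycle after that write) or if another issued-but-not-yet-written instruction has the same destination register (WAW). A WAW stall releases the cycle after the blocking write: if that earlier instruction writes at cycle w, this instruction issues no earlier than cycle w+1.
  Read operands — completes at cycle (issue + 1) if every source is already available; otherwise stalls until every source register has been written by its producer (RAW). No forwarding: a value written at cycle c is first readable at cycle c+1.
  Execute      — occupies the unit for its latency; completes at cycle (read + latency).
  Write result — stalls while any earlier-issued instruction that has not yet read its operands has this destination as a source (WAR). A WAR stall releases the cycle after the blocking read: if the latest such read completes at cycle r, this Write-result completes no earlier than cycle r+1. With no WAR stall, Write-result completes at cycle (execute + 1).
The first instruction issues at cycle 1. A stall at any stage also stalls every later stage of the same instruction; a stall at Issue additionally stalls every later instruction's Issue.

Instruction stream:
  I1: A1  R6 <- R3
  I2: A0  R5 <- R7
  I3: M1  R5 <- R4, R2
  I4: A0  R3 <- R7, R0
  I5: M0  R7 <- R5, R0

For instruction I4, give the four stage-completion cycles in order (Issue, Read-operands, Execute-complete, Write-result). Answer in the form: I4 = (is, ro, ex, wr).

I4 = (7, 8, 9, 10)

[1] issue I1 (A1)
[2] I1 read-ops, issue I2 (A0)
[3] I2 read-ops
[4] I1 finished on A1, I2 finished on A0
[5] I1→R6, I2→R5
[6] issue I3 (M1)
[7] I3 read-ops, issue I4 (A0)
[8] I4 read-ops, issue I5 (M0)
[9] I4 finished on A0
[10] I4→R3
[12] I3 finished on M1
[13] I3→R5
[14] I5 read-ops
[19] I5 finished on M0
[20] I5→R7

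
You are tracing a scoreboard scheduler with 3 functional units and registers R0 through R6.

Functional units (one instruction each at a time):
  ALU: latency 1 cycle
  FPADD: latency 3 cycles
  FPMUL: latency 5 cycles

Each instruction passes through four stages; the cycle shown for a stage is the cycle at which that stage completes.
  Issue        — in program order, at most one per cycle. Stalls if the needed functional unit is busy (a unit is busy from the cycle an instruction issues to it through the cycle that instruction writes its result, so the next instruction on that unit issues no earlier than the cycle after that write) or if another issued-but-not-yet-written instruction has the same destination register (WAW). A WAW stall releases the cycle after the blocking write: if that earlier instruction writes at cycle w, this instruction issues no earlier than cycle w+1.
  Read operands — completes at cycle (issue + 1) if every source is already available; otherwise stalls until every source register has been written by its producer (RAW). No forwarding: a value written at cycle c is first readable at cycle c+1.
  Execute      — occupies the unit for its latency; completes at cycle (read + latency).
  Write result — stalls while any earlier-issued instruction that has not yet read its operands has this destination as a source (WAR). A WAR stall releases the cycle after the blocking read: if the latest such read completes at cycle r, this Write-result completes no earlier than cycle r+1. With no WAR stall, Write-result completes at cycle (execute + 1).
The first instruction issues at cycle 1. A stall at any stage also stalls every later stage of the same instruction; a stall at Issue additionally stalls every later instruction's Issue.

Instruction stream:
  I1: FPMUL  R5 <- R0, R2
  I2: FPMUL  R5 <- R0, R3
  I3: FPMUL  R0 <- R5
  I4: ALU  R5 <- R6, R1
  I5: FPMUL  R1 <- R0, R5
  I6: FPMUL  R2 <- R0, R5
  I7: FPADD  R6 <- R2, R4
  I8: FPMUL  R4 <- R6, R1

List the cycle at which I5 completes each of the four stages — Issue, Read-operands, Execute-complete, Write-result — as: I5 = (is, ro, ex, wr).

I1: IS=1 RO=2 EX=7 WR=8
I2: IS=9 RO=10 EX=15 WR=16  [struct: FPMUL busy until I1 writes@8]
I3: IS=17 RO=18 EX=23 WR=24  [struct: FPMUL busy until I2 writes@16]
I4: IS=18 RO=19 EX=20 WR=21
I5: IS=25 RO=26 EX=31 WR=32  [struct: FPMUL busy until I3 writes@24]
I6: IS=33 RO=34 EX=39 WR=40  [struct: FPMUL busy until I5 writes@32]
I7: IS=34 RO=41 EX=44 WR=45  [RAW R2: wait I6 write@40]
I8: IS=41 RO=46 EX=51 WR=52  [struct: FPMUL busy until I6 writes@40; RAW R6: wait I7 write@45]

I5 = (25, 26, 31, 32)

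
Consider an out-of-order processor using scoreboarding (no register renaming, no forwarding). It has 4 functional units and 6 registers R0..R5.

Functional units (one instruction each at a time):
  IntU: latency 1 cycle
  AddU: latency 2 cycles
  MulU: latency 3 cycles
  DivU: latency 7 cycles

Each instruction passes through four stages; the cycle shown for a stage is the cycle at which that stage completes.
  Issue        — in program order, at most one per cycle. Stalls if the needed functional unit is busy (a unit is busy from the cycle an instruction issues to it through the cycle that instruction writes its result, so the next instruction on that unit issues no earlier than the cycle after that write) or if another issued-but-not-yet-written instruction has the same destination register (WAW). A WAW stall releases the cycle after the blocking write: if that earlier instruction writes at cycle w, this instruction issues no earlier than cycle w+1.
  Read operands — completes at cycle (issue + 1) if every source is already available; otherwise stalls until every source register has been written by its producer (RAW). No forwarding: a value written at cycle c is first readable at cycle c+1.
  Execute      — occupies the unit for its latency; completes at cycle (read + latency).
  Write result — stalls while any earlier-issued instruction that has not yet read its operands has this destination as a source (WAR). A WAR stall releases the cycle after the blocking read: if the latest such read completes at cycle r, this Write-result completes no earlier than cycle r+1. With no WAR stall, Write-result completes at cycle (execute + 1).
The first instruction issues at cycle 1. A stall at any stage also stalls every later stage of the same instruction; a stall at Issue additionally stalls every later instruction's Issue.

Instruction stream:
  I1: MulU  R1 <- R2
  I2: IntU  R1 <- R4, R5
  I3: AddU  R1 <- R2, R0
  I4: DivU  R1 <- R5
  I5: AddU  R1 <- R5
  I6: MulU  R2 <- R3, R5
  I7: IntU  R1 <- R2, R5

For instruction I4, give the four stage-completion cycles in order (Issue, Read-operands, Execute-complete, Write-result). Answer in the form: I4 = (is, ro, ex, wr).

I4 = (16, 17, 24, 25)

I1: IS=1 RO=2 EX=5 WR=6
I2: IS=7 RO=8 EX=9 WR=10  [WAW R1: wait I1 write@6]
I3: IS=11 RO=12 EX=14 WR=15  [WAW R1: wait I2 write@10]
I4: IS=16 RO=17 EX=24 WR=25  [WAW R1: wait I3 write@15]
I5: IS=26 RO=27 EX=29 WR=30  [WAW R1: wait I4 write@25]
I6: IS=27 RO=28 EX=31 WR=32
I7: IS=31 RO=33 EX=34 WR=35  [WAW R1: wait I5 write@30; RAW R2: wait I6 write@32]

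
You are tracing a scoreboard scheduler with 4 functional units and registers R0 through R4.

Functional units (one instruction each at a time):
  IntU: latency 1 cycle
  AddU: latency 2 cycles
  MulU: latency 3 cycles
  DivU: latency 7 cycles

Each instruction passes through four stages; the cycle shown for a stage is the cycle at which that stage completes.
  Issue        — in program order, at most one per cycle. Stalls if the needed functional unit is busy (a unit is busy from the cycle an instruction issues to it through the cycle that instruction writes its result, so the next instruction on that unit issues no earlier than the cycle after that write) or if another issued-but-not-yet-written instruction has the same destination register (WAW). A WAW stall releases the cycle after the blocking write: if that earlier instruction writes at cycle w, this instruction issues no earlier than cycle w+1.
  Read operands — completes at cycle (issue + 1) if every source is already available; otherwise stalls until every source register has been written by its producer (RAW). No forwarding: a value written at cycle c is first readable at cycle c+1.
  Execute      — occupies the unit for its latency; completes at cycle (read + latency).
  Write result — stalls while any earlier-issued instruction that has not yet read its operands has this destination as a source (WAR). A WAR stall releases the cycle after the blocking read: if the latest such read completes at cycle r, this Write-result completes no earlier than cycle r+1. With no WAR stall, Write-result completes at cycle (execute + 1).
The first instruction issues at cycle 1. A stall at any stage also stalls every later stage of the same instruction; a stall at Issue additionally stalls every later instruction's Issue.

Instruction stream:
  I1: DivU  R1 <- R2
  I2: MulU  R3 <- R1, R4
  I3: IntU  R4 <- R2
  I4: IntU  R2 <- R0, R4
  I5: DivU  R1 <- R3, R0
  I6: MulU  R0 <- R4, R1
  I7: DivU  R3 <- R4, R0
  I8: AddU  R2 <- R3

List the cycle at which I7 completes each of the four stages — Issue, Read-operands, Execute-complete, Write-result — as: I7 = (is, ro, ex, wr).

I1: IS=1 RO=2 EX=9 WR=10
I2: IS=2 RO=11 EX=14 WR=15  [RAW R1: wait I1 write@10]
I3: IS=3 RO=4 EX=5 WR=12  [WAR R4: wait I2 read@11]
I4: IS=13 RO=14 EX=15 WR=16  [struct: IntU busy until I3 writes@12]
I5: IS=14 RO=16 EX=23 WR=24  [RAW R3: wait I2 write@15]
I6: IS=16 RO=25 EX=28 WR=29  [struct: MulU busy until I2 writes@15; RAW R1: wait I5 write@24]
I7: IS=25 RO=30 EX=37 WR=38  [struct: DivU busy until I5 writes@24; RAW R0: wait I6 write@29]
I8: IS=26 RO=39 EX=41 WR=42  [RAW R3: wait I7 write@38]

I7 = (25, 30, 37, 38)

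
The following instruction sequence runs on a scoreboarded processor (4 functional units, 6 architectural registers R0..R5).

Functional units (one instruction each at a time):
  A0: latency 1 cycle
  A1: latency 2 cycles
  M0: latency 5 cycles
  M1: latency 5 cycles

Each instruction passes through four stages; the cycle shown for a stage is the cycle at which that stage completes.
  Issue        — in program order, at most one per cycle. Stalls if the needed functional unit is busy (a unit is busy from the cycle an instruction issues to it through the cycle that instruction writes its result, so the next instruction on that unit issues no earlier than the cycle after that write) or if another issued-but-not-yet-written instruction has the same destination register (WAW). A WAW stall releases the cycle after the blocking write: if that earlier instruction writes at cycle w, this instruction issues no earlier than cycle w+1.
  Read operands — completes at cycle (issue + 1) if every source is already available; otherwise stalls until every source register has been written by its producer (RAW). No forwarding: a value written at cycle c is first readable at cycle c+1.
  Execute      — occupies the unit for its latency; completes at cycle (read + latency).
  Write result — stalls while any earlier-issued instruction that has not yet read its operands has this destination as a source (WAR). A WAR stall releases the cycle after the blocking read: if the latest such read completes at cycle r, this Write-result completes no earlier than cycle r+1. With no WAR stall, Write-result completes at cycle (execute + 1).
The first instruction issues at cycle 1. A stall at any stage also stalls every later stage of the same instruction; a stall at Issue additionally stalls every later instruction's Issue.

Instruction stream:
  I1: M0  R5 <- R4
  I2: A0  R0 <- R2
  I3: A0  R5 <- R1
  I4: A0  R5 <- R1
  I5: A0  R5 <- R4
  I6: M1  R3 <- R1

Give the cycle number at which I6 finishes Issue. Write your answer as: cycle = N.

t=1  I1→M0
t=2  I1 RO · I2→A0
t=3  I2 RO
t=4  I2 EX
t=5  I2 WR R0
t=7  I1 EX
t=8  I1 WR R5
t=9  I3→A0
t=10  I3 RO
t=11  I3 EX
t=12  I3 WR R5
t=13  I4→A0
t=14  I4 RO
t=15  I4 EX
t=16  I4 WR R5
t=17  I5→A0
t=18  I5 RO · I6→M1
t=19  I5 EX · I6 RO
t=20  I5 WR R5
t=24  I6 EX
t=25  I6 WR R3

cycle = 18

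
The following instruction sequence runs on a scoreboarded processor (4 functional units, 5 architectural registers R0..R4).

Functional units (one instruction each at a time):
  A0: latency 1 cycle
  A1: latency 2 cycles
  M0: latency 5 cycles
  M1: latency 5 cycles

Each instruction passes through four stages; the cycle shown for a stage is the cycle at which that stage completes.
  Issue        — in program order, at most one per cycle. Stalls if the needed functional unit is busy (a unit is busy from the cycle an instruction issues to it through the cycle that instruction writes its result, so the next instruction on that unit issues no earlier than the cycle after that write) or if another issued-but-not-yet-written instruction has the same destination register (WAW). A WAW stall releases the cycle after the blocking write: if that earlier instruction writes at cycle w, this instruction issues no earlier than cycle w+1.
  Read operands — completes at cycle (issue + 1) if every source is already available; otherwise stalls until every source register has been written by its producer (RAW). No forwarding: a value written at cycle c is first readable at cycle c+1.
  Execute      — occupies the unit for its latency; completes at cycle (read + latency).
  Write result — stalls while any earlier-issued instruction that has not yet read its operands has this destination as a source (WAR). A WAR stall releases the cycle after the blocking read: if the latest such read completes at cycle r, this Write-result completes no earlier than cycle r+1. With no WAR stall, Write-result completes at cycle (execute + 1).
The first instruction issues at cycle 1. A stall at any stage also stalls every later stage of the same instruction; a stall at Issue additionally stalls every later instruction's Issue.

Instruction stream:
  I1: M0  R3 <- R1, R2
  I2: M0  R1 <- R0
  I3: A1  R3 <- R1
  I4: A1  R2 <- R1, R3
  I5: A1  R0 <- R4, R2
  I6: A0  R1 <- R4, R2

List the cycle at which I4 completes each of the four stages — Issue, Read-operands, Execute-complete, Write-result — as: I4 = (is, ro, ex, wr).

[I1] 1/2/7/8
[I2] 9/10/15/16  (struct: M0 busy until I1 writes@8)
[I3] 10/17/19/20  (RAW R1: wait I2 write@16)
[I4] 21/22/24/25  (struct: A1 busy until I3 writes@20)
[I5] 26/27/29/30  (struct: A1 busy until I4 writes@25)
[I6] 27/28/29/30

I4 = (21, 22, 24, 25)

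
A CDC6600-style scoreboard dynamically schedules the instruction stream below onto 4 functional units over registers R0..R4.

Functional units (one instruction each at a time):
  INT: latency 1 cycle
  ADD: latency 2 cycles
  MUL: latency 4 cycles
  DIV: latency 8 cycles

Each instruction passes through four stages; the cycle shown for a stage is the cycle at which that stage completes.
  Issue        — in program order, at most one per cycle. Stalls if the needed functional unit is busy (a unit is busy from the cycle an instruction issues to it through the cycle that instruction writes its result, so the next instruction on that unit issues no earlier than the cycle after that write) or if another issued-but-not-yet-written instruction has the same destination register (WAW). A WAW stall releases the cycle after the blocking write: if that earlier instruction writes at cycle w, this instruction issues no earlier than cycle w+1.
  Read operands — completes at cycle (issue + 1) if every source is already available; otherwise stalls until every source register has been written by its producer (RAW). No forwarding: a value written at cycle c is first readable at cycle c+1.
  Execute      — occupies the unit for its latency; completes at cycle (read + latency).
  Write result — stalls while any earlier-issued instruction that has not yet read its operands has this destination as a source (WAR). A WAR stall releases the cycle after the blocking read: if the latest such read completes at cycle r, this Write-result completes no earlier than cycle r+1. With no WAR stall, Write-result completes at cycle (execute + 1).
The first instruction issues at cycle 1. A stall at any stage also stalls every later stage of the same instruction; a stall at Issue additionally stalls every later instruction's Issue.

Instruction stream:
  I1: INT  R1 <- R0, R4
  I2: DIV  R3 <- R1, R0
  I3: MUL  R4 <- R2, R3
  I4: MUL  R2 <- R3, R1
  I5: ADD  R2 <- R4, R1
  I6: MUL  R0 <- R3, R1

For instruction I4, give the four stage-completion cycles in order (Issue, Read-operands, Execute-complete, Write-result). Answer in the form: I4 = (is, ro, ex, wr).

[1] I1→INT
[2] I1 RO | I2→DIV
[3] I1 EX | I3→MUL
[4] I1 WR R1
[5] I2 RO
[13] I2 EX
[14] I2 WR R3
[15] I3 RO
[19] I3 EX
[20] I3 WR R4
[21] I4→MUL
[22] I4 RO
[26] I4 EX
[27] I4 WR R2
[28] I5→ADD
[29] I5 RO | I6→MUL
[30] I6 RO
[31] I5 EX
[32] I5 WR R2
[34] I6 EX
[35] I6 WR R0

I4 = (21, 22, 26, 27)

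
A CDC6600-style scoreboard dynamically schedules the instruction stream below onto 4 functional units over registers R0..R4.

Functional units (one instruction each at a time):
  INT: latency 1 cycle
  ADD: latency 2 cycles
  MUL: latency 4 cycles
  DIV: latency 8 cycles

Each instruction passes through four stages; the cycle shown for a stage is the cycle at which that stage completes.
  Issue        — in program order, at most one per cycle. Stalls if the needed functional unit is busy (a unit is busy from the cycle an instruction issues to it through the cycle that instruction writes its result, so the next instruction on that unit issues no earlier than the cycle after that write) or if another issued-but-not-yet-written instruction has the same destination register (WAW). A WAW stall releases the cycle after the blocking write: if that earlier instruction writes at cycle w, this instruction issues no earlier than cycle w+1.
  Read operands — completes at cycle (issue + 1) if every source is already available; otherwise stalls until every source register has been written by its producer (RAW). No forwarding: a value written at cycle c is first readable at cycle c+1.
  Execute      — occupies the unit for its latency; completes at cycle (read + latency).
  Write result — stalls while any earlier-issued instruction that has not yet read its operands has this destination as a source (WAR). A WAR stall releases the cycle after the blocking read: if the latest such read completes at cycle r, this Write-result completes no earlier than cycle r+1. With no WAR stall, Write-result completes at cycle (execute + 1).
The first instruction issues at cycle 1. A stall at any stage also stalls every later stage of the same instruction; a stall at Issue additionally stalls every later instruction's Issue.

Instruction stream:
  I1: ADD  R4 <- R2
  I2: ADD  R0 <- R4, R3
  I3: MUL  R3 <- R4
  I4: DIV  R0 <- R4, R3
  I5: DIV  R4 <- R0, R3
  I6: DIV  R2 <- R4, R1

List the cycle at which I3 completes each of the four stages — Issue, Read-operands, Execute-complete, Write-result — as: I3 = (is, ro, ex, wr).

I3 = (7, 8, 12, 13)

I1 -> (1, 2, 4, 5)
I2 -> (6, 7, 9, 10)  // struct: ADD busy until I1 writes@5
I3 -> (7, 8, 12, 13)
I4 -> (11, 14, 22, 23)  // WAW R0: wait I2 write@10, RAW R3: wait I3 write@13
I5 -> (24, 25, 33, 34)  // struct: DIV busy until I4 writes@23
I6 -> (35, 36, 44, 45)  // struct: DIV busy until I5 writes@34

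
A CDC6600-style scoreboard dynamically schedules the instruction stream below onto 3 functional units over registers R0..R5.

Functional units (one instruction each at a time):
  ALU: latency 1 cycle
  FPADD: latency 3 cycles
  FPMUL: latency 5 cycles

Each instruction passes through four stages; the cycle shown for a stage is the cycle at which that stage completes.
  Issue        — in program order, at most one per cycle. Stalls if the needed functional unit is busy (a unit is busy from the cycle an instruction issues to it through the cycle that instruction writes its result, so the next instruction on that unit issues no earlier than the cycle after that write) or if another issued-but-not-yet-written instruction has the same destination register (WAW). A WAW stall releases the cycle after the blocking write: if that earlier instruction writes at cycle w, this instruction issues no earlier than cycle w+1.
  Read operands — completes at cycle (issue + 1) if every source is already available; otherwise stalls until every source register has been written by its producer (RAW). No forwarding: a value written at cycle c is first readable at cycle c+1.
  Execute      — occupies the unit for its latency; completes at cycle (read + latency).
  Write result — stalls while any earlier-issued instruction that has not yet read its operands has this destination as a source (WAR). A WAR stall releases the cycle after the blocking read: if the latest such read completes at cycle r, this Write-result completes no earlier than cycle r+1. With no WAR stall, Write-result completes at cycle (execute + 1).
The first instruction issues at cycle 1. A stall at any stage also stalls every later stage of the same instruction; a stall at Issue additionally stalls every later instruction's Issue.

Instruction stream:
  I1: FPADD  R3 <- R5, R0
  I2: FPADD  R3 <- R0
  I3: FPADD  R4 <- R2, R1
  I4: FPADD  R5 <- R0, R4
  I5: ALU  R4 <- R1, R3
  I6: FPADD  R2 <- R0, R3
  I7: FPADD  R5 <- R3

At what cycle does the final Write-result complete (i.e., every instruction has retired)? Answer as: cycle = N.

cycle = 36

c1: I1 dispatched to FPADD
c2: I1 operands ready
c5: I1 complete
c6: R3←I1
c7: I2 dispatched to FPADD
c8: I2 operands ready
c11: I2 complete
c12: R3←I2
c13: I3 dispatched to FPADD
c14: I3 operands ready
c17: I3 complete
c18: R4←I3
c19: I4 dispatched to FPADD
c20: I4 operands ready · I5 dispatched to ALU
c21: I5 operands ready
c22: I5 complete
c23: I4 complete · R4←I5
c24: R5←I4
c25: I6 dispatched to FPADD
c26: I6 operands ready
c29: I6 complete
c30: R2←I6
c31: I7 dispatched to FPADD
c32: I7 operands ready
c35: I7 complete
c36: R5←I7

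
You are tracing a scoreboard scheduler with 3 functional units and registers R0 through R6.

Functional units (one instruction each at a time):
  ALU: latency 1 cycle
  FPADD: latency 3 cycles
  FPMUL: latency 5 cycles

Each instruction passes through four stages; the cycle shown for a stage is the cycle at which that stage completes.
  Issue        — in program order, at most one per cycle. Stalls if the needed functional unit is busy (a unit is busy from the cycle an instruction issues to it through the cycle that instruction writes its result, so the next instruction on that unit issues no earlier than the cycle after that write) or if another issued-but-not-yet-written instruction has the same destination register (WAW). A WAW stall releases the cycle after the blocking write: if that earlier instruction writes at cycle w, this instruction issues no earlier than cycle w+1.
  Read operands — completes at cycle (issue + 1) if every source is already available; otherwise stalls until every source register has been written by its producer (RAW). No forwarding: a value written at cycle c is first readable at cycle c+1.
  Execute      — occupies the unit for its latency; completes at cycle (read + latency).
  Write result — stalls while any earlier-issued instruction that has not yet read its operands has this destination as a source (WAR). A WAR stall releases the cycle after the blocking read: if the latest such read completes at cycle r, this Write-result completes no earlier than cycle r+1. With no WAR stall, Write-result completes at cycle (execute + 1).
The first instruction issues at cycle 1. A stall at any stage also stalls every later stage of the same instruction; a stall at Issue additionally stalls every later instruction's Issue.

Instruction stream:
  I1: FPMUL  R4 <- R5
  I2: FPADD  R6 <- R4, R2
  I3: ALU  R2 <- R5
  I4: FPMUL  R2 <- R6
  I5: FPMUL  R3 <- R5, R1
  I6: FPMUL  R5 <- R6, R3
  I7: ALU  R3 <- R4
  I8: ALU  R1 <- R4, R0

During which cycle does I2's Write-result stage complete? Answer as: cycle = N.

cycle = 13

c1: I1→FPMUL
c2: I1 RO; I2→FPADD
c3: I3→ALU
c4: I3 RO
c5: I3 EX
c7: I1 EX
c8: I1 WR R4
c9: I2 RO
c10: I3 WR R2
c11: I4→FPMUL
c12: I2 EX
c13: I2 WR R6
c14: I4 RO
c19: I4 EX
c20: I4 WR R2
c21: I5→FPMUL
c22: I5 RO
c27: I5 EX
c28: I5 WR R3
c29: I6→FPMUL
c30: I6 RO; I7→ALU
c31: I7 RO
c32: I7 EX
c33: I7 WR R3
c34: I8→ALU
c35: I6 EX; I8 RO
c36: I6 WR R5; I8 EX
c37: I8 WR R1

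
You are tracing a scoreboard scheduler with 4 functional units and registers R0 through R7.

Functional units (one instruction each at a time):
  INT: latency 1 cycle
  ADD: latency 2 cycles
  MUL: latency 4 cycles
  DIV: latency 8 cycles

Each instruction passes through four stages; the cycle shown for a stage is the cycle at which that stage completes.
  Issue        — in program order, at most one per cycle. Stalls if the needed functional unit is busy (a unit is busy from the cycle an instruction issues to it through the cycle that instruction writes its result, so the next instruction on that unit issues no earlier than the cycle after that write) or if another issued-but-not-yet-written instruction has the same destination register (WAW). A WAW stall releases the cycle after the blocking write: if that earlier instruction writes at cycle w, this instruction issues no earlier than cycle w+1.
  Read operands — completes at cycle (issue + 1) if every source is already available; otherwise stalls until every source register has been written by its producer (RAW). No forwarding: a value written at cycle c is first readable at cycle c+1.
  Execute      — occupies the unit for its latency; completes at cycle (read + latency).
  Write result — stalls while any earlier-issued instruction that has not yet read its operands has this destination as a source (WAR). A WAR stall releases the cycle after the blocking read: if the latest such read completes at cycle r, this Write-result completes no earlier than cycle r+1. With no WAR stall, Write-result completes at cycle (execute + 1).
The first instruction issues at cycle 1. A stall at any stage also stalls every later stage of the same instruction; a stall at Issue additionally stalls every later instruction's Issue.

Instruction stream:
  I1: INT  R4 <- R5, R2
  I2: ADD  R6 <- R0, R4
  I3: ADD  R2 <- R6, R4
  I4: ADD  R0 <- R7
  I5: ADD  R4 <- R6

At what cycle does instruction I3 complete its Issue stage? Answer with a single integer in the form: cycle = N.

c1: issue I1 (INT)
c2: I1 read-ops · issue I2 (ADD)
c3: I1 finished on INT
c4: I1→R4
c5: I2 read-ops
c7: I2 finished on ADD
c8: I2→R6
c9: issue I3 (ADD)
c10: I3 read-ops
c12: I3 finished on ADD
c13: I3→R2
c14: issue I4 (ADD)
c15: I4 read-ops
c17: I4 finished on ADD
c18: I4→R0
c19: issue I5 (ADD)
c20: I5 read-ops
c22: I5 finished on ADD
c23: I5→R4

cycle = 9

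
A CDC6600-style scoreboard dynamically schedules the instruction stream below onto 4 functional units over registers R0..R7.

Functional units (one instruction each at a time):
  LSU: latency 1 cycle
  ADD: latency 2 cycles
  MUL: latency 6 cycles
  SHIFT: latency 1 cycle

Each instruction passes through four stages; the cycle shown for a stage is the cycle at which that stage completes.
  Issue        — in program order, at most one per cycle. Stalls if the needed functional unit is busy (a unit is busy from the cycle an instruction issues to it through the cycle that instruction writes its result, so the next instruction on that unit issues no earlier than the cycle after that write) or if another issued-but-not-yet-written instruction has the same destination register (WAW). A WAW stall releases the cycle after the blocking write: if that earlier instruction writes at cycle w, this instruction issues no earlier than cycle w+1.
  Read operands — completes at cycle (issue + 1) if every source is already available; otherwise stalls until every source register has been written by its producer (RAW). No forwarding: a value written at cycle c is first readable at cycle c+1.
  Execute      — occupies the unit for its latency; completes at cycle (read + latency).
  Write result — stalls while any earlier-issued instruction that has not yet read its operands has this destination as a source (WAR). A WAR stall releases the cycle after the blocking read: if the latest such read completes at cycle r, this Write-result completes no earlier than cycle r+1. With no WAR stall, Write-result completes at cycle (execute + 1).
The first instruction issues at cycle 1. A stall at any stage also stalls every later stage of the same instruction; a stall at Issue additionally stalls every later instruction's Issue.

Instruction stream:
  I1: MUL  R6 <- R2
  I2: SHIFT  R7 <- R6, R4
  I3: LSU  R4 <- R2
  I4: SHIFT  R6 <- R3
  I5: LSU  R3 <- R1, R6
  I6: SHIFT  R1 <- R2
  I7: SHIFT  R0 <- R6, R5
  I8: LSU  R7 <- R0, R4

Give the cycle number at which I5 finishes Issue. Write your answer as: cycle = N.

cycle = 14

  I1 | 1 | 2 | 8 | 9
  I2 | 2 | 10 | 11 | 12   RAW R6: wait I1 write@9
  I3 | 3 | 4 | 5 | 11   WAR R4: wait I2 read@10
  I4 | 13 | 14 | 15 | 16   struct: SHIFT busy until I2 writes@12
  I5 | 14 | 17 | 18 | 19   RAW R6: wait I4 write@16
  I6 | 17 | 18 | 19 | 20   struct: SHIFT busy until I4 writes@16
  I7 | 21 | 22 | 23 | 24   struct: SHIFT busy until I6 writes@20
  I8 | 22 | 25 | 26 | 27   RAW R0: wait I7 write@24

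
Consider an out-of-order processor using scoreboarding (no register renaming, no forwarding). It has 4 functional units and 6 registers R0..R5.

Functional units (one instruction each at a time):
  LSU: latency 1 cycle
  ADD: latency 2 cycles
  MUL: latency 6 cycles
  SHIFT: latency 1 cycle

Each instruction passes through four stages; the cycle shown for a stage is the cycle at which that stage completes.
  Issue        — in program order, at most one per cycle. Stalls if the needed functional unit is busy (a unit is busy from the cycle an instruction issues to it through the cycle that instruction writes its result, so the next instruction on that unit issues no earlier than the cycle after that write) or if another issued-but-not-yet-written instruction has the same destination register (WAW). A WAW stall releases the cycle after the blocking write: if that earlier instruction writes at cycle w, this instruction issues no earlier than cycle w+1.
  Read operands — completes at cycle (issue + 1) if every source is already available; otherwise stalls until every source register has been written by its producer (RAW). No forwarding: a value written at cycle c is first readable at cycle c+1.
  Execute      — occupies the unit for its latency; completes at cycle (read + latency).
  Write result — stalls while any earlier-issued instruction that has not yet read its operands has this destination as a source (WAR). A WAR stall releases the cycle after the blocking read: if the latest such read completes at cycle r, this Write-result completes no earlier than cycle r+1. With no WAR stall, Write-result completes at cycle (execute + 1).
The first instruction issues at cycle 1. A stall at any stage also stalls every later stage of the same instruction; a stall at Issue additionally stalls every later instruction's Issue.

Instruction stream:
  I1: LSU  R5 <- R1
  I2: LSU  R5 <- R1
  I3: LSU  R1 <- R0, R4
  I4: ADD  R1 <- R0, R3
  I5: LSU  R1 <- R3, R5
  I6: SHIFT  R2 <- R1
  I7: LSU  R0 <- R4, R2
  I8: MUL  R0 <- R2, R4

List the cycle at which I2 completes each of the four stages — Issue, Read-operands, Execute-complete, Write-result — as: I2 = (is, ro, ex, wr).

c1: issue I1 (LSU)
c2: I1 read-ops
c3: I1 finished on LSU
c4: I1→R5
c5: issue I2 (LSU)
c6: I2 read-ops
c7: I2 finished on LSU
c8: I2→R5
c9: issue I3 (LSU)
c10: I3 read-ops
c11: I3 finished on LSU
c12: I3→R1
c13: issue I4 (ADD)
c14: I4 read-ops
c16: I4 finished on ADD
c17: I4→R1
c18: issue I5 (LSU)
c19: I5 read-ops; issue I6 (SHIFT)
c20: I5 finished on LSU
c21: I5→R1
c22: I6 read-ops; issue I7 (LSU)
c23: I6 finished on SHIFT
c24: I6→R2
c25: I7 read-ops
c26: I7 finished on LSU
c27: I7→R0
c28: issue I8 (MUL)
c29: I8 read-ops
c35: I8 finished on MUL
c36: I8→R0

I2 = (5, 6, 7, 8)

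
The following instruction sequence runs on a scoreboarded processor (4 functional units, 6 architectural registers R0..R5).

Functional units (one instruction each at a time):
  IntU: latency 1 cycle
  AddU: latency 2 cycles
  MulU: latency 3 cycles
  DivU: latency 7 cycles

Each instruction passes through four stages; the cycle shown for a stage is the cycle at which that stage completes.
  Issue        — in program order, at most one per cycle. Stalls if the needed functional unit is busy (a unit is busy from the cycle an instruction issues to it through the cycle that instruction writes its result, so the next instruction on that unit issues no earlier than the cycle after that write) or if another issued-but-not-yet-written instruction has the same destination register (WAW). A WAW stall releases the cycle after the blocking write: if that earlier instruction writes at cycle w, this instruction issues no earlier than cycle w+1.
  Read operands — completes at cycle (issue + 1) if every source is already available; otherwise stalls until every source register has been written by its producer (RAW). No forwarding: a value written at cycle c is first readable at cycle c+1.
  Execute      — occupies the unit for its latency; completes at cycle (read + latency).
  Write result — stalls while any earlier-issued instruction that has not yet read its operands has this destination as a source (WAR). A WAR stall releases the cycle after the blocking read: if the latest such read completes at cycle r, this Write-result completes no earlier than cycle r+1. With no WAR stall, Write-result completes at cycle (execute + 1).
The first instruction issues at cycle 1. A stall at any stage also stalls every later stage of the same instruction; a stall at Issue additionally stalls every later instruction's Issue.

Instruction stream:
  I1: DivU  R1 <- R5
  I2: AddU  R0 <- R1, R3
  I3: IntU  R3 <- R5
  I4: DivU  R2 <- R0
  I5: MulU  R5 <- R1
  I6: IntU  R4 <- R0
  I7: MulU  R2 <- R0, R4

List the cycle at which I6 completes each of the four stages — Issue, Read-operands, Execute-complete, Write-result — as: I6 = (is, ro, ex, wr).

t=1  I1 issues→DivU
t=2  I1 reads; I2 issues→AddU
t=3  I3 issues→IntU
t=4  I3 reads
t=5  I3 exec-done
t=9  I1 exec-done
t=10  I1 writes R1
t=11  I2 reads; I4 issues→DivU
t=12  I3 writes R3; I5 issues→MulU
t=13  I2 exec-done; I5 reads; I6 issues→IntU
t=14  I2 writes R0
t=15  I4 reads; I6 reads
t=16  I5 exec-done; I6 exec-done
t=17  I5 writes R5; I6 writes R4
t=22  I4 exec-done
t=23  I4 writes R2
t=24  I7 issues→MulU
t=25  I7 reads
t=28  I7 exec-done
t=29  I7 writes R2

I6 = (13, 15, 16, 17)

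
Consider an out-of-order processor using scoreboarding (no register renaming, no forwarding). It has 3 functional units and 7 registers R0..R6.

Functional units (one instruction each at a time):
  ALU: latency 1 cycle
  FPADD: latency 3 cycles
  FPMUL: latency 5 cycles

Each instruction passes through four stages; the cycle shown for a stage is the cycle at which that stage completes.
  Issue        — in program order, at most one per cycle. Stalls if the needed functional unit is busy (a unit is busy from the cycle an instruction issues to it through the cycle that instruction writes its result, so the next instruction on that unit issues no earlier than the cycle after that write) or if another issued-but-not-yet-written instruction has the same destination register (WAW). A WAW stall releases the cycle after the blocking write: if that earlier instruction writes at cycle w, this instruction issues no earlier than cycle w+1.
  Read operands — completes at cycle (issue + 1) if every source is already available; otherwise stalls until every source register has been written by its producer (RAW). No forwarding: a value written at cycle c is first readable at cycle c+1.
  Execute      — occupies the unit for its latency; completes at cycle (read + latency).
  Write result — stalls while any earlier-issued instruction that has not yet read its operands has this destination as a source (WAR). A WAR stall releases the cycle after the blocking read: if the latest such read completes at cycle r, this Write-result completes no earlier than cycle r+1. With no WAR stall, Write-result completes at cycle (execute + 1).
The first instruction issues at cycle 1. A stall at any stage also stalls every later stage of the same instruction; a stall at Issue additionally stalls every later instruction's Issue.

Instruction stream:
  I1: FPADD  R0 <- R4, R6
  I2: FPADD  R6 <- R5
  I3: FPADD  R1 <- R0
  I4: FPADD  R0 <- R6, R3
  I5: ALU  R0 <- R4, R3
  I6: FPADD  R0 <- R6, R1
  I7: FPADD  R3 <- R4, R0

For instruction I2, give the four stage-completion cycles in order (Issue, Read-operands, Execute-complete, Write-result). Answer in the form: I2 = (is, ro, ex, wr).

t=1  I1 issues→FPADD
t=2  I1 reads
t=5  I1 exec-done
t=6  I1 writes R0
t=7  I2 issues→FPADD
t=8  I2 reads
t=11  I2 exec-done
t=12  I2 writes R6
t=13  I3 issues→FPADD
t=14  I3 reads
t=17  I3 exec-done
t=18  I3 writes R1
t=19  I4 issues→FPADD
t=20  I4 reads
t=23  I4 exec-done
t=24  I4 writes R0
t=25  I5 issues→ALU
t=26  I5 reads
t=27  I5 exec-done
t=28  I5 writes R0
t=29  I6 issues→FPADD
t=30  I6 reads
t=33  I6 exec-done
t=34  I6 writes R0
t=35  I7 issues→FPADD
t=36  I7 reads
t=39  I7 exec-done
t=40  I7 writes R3

I2 = (7, 8, 11, 12)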